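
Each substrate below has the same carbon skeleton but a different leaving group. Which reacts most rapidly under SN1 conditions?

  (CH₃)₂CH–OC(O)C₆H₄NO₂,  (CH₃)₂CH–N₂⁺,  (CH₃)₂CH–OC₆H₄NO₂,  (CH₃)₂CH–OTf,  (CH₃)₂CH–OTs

Identical carbon frameworks mean the comparison reduces to leaving-group quality.
Leaving-group ability tracks the stability of the departed species; conjugate-acid pKₐ is the usual yardstick (lower pKₐ → better LG).
(CH₃)₂CH–N₂⁺ loses N₂: no meaningful conjugate acid; N₂ departs as an exceptionally stable neutral molecule
(CH₃)₂CH–OTf loses OTf⁻: pKₐ(CF₃SO₃H (triflic acid)) ≈ -14
(CH₃)₂CH–OTs loses OTs⁻: pKₐ(p-CH₃C₆H₄SO₃H (TsOH)) ≈ -2.8
(CH₃)₂CH–OC(O)C₆H₄NO₂ loses p-O₂N–C₆H₄–COO⁻: pKₐ(p-nitrobenzoic acid) ≈ 3.4
(CH₃)₂CH–OC₆H₄NO₂ loses p-O₂N–C₆H₄–O⁻: pKₐ(p-nitrophenol) ≈ 7.2

(CH₃)₂CH–N₂⁺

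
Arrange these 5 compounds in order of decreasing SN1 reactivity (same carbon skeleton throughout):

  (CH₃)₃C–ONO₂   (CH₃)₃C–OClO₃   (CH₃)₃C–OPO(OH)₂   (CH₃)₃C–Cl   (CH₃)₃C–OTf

(CH₃)₃C–OTf > (CH₃)₃C–OClO₃ > (CH₃)₃C–Cl > (CH₃)₃C–ONO₂ > (CH₃)₃C–OPO(OH)₂

Same R in every case — rank the leaving groups.
A good leaving group is a weak base: the lower the pKₐ of its conjugate acid, the more readily it departs.
(CH₃)₃C–OTf loses OTf⁻: pKₐ(CF₃SO₃H (triflic acid)) ≈ -14
(CH₃)₃C–OClO₃ loses ClO₄⁻: pKₐ(HClO₄) ≈ -10
(CH₃)₃C–Cl loses Cl⁻: pKₐ(HCl) ≈ -7
(CH₃)₃C–ONO₂ loses NO₃⁻: pKₐ(HNO₃) ≈ -1.3
(CH₃)₃C–OPO(OH)₂ loses H₂PO₄⁻: pKₐ(H₃PO₄) ≈ 2.1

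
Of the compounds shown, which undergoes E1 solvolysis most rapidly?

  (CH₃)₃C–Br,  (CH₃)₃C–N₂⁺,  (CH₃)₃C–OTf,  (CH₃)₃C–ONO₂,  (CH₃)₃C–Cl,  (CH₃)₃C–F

With the same alkyl group throughout, only the leaving group differentiates the rates.
A good leaving group is a weak base: the lower the pKₐ of its conjugate acid, the more readily it departs.
(CH₃)₃C–N₂⁺ loses N₂: no meaningful conjugate acid; N₂ departs as an exceptionally stable neutral molecule
(CH₃)₃C–OTf loses OTf⁻: pKₐ(CF₃SO₃H (triflic acid)) ≈ -14
(CH₃)₃C–Br loses Br⁻: pKₐ(HBr) ≈ -9
(CH₃)₃C–Cl loses Cl⁻: pKₐ(HCl) ≈ -7
(CH₃)₃C–ONO₂ loses NO₃⁻: pKₐ(HNO₃) ≈ -1.3
(CH₃)₃C–F loses F⁻: pKₐ(HF) ≈ 3.2

(CH₃)₃C–N₂⁺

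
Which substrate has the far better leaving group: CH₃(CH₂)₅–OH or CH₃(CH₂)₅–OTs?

From CH₃(CH₂)₅–OH the departing group would be OH⁻ (pKₐ(H₂O) ≈ 15.7). Strong base; essentially never leaves without prior activation.
From CH₃(CH₂)₅–OTs the leaving group is OTs⁻ (pKₐ(p-CH₃C₆H₄SO₃H (TsOH)) ≈ -2.8). Resonance-delocalised arenesulfonate.
(In practice CH₃(CH₂)₅–OTs is made from CH₃(CH₂)₅–OH by treatment with TsCl / pyridine, converting the hydroxyl into a tosylate.)

CH₃(CH₂)₅–OTs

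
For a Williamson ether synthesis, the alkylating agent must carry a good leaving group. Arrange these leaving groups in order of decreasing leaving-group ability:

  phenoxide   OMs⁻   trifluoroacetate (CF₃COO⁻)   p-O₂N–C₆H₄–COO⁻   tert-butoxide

Rank by basicity of the departing species: weakest base leaves most easily.
OMs⁻: pKₐ(CH₃SO₃H (MsOH)) ≈ -1.9
trifluoroacetate (CF₃COO⁻): pKₐ(CF₃COOH) ≈ 0.2
p-O₂N–C₆H₄–COO⁻: pKₐ(p-nitrobenzoic acid) ≈ 3.4
phenoxide: pKₐ(C₆H₅OH (phenol)) ≈ 10
tert-butoxide: pKₐ(t-BuOH) ≈ 18

OMs⁻ > trifluoroacetate (CF₃COO⁻) > p-O₂N–C₆H₄–COO⁻ > phenoxide > tert-butoxide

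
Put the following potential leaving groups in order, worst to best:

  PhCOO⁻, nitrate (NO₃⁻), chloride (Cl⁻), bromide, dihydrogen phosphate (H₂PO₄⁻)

PhCOO⁻ < dihydrogen phosphate (H₂PO₄⁻) < nitrate (NO₃⁻) < chloride (Cl⁻) < bromide

The more stable X⁻ (or X) is on its own — i.e. the weaker a base it is — the better a leaving group it makes.
bromide: pKₐ(HBr) ≈ -9 — weak base; good leaving group
chloride (Cl⁻): pKₐ(HCl) ≈ -7
nitrate (NO₃⁻): pKₐ(HNO₃) ≈ -1.3
dihydrogen phosphate (H₂PO₄⁻): pKₐ(H₃PO₄) ≈ 2.1 — moderate base; biological leaving group after further activation
PhCOO⁻: pKₐ(C₆H₅COOH) ≈ 4.2 — aryl carboxylate
Reversing gives the worst-to-best order requested.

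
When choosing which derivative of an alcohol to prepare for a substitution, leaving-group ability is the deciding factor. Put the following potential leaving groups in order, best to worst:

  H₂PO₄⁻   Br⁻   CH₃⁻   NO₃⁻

Br⁻ > NO₃⁻ > H₂PO₄⁻ > CH₃⁻

Rank by basicity of the departing species: weakest base leaves most easily.
Br⁻: pKₐ(HBr) ≈ -9
NO₃⁻: pKₐ(HNO₃) ≈ -1.3
H₂PO₄⁻: pKₐ(H₃PO₄) ≈ 2.1
CH₃⁻: pKₐ(CH₄) ≈ 48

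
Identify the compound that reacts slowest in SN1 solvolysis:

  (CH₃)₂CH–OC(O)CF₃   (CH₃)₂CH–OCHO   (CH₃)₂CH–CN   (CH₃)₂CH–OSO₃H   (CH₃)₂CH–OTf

The skeletons are identical, so relative rate is governed entirely by leaving-group ability.
Rank by basicity of the departing species: weakest base leaves most easily.
(CH₃)₂CH–OTf loses OTf⁻: pKₐ(CF₃SO₃H (triflic acid)) ≈ -14
(CH₃)₂CH–OSO₃H loses HSO₄⁻: pKₐ(H₂SO₄) ≈ -3
(CH₃)₂CH–OC(O)CF₃ loses CF₃COO⁻: pKₐ(CF₃COOH) ≈ 0.2
(CH₃)₂CH–OCHO loses HCOO⁻: pKₐ(HCOOH) ≈ 3.8
(CH₃)₂CH–CN loses CN⁻: pKₐ(HCN) ≈ 9.2

(CH₃)₂CH–CN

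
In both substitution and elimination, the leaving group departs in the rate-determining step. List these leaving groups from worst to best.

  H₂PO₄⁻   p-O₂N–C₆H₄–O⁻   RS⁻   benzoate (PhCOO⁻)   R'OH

Leaving-group ability tracks the stability of the departed species; conjugate-acid pKₐ is the usual yardstick (lower pKₐ → better LG).
R'OH: pKₐ(R'OH₂⁺) ≈ -2.4 — neutral; leaves from a protonated ether (an oxonium ion, R–O(H)R'⁺)
H₂PO₄⁻: pKₐ(H₃PO₄) ≈ 2.1 — moderate base; biological leaving group after further activation
benzoate (PhCOO⁻): pKₐ(C₆H₅COOH) ≈ 4.2
p-O₂N–C₆H₄–O⁻: pKₐ(p-nitrophenol) ≈ 7.2
RS⁻: pKₐ(RSH (a thiol)) ≈ 10.5 — moderately basic; rarely leaves without activation
Reversing gives the worst-to-best order requested.

RS⁻ < p-O₂N–C₆H₄–O⁻ < benzoate (PhCOO⁻) < H₂PO₄⁻ < R'OH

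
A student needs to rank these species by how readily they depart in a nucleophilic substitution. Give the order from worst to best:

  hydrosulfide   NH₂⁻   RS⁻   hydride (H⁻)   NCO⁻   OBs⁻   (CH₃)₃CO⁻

NH₂⁻ < hydride (H⁻) < (CH₃)₃CO⁻ < RS⁻ < hydrosulfide < NCO⁻ < OBs⁻

A good leaving group is a weak base: the lower the pKₐ of its conjugate acid, the more readily it departs.
OBs⁻: pKₐ(p-BrC₆H₄SO₃H) ≈ -2.8 — arenesulfonate with a p-bromo substituent
NCO⁻: pKₐ(HOCN) ≈ 3.5 — resonance between N and O
hydrosulfide: pKₐ(H₂S) ≈ 7
RS⁻: pKₐ(RSH (a thiol)) ≈ 10.5 — moderately basic; rarely leaves without activation
(CH₃)₃CO⁻: pKₐ(t-BuOH) ≈ 18
hydride (H⁻): pKₐ(H₂) ≈ 36
NH₂⁻: pKₐ(NH₃) ≈ 38 — extremely strong base; never a leaving group
Reversing gives the worst-to-best order requested.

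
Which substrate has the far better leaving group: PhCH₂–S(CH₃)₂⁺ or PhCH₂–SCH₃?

From PhCH₂–SCH₃ the departing group would be RS⁻ (pKₐ(RSH (a thiol)) ≈ 10.5). Moderately basic; rarely leaves without activation.
From PhCH₂–S(CH₃)₂⁺ the leaving group is SR'₂ (pKₐ(R'₂SH⁺) ≈ -7). Neutral; leaves from a sulfonium salt (R–SR'₂⁺).
(In practice PhCH₂–S(CH₃)₂⁺ is made from PhCH₂–SCH₃ by S-methylation with CH₃I, allowing neutral dimethyl sulfide, rather than methanethiolate, to depart.)

PhCH₂–S(CH₃)₂⁺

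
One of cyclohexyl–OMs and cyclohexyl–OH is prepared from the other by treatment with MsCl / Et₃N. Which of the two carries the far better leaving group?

cyclohexyl–OMs

From cyclohexyl–OH the departing group would be OH⁻ (pKₐ(H₂O) ≈ 15.7). Strong base; essentially never leaves without prior activation.
From cyclohexyl–OMs the leaving group is OMs⁻ (pKₐ(CH₃SO₃H (MsOH)) ≈ -1.9). Resonance-delocalised alkanesulfonate.
Treatment with MsCl / Et₃N works by converting the hydroxyl into a mesylate, making cyclohexyl–OMs enormously more reactive.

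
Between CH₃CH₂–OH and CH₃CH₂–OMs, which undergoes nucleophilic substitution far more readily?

CH₃CH₂–OMs

From CH₃CH₂–OH the departing group would be OH⁻ (pKₐ(H₂O) ≈ 15.7). Strong base; essentially never leaves without prior activation.
From CH₃CH₂–OMs the leaving group is OMs⁻ (pKₐ(CH₃SO₃H (MsOH)) ≈ -1.9). Resonance-delocalised alkanesulfonate.
(In practice CH₃CH₂–OMs is made from CH₃CH₂–OH by treatment with MsCl / Et₃N, converting the hydroxyl into a mesylate.)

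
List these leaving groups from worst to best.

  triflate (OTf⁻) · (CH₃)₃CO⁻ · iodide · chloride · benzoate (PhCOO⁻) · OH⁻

(CH₃)₃CO⁻ < OH⁻ < benzoate (PhCOO⁻) < chloride < iodide < triflate (OTf⁻)

A good leaving group is a weak base: the lower the pKₐ of its conjugate acid, the more readily it departs.
triflate (OTf⁻): pKₐ(CF₃SO₃H (triflic acid)) ≈ -14 — charge spread over three oxygens and a CF₃ group; the premier leaving group in synthesis
iodide: pKₐ(HI) ≈ -10
chloride: pKₐ(HCl) ≈ -7
benzoate (PhCOO⁻): pKₐ(C₆H₅COOH) ≈ 4.2 — aryl carboxylate
OH⁻: pKₐ(H₂O) ≈ 15.7
(CH₃)₃CO⁻: pKₐ(t-BuOH) ≈ 18
Listed from poorest to best leaving group as asked.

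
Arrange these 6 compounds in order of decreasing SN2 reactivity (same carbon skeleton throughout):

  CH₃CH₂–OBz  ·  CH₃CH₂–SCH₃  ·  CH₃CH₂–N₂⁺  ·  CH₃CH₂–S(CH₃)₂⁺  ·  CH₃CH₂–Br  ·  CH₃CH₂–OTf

CH₃CH₂–N₂⁺ > CH₃CH₂–OTf > CH₃CH₂–Br > CH₃CH₂–S(CH₃)₂⁺ > CH₃CH₂–OBz > CH₃CH₂–SCH₃

Same R in every case — rank the leaving groups.
The more stable X⁻ (or X) is on its own — i.e. the weaker a base it is — the better a leaving group it makes.
CH₃CH₂–N₂⁺ loses N₂: no meaningful conjugate acid; N₂ departs as an exceptionally stable neutral molecule
CH₃CH₂–OTf loses OTf⁻: pKₐ(CF₃SO₃H (triflic acid)) ≈ -14
CH₃CH₂–Br loses Br⁻: pKₐ(HBr) ≈ -9
CH₃CH₂–S(CH₃)₂⁺ loses SR'₂: pKₐ(R'₂SH⁺) ≈ -7
CH₃CH₂–OBz loses PhCOO⁻: pKₐ(C₆H₅COOH) ≈ 4.2
CH₃CH₂–SCH₃ loses RS⁻: pKₐ(RSH (a thiol)) ≈ 10.5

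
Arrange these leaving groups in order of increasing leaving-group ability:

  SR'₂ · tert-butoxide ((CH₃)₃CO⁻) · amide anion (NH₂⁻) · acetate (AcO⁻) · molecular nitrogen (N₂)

amide anion (NH₂⁻) < tert-butoxide ((CH₃)₃CO⁻) < acetate (AcO⁻) < SR'₂ < molecular nitrogen (N₂)

A good leaving group is a weak base: the lower the pKₐ of its conjugate acid, the more readily it departs.
molecular nitrogen (N₂): no meaningful conjugate acid; N₂ departs as an exceptionally stable neutral molecule
SR'₂: pKₐ(R'₂SH⁺) ≈ -7
acetate (AcO⁻): pKₐ(CH₃COOH) ≈ 4.8
tert-butoxide ((CH₃)₃CO⁻): pKₐ(t-BuOH) ≈ 18
amide anion (NH₂⁻): pKₐ(NH₃) ≈ 38
The question asks for worst first, so the sequence is read in increasing leaving-group ability.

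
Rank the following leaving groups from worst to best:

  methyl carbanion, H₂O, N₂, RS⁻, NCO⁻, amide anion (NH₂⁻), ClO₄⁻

A good leaving group is a weak base: the lower the pKₐ of its conjugate acid, the more readily it departs.
N₂: no meaningful conjugate acid; N₂ departs as an exceptionally stable neutral molecule
ClO₄⁻: pKₐ(HClO₄) ≈ -10
H₂O: pKₐ(H₃O⁺) ≈ -1.7
NCO⁻: pKₐ(HOCN) ≈ 3.5
RS⁻: pKₐ(RSH (a thiol)) ≈ 10.5 — moderately basic; rarely leaves without activation
amide anion (NH₂⁻): pKₐ(NH₃) ≈ 38 — extremely strong base; never a leaving group
methyl carbanion: pKₐ(CH₄) ≈ 48 — unstabilised carbanion; the worst conceivable leaving group
Listed from poorest to best leaving group as asked.

methyl carbanion < amide anion (NH₂⁻) < RS⁻ < NCO⁻ < H₂O < ClO₄⁻ < N₂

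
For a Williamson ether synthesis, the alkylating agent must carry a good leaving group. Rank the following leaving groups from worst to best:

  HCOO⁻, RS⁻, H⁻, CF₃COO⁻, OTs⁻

The more stable X⁻ (or X) is on its own — i.e. the weaker a base it is — the better a leaving group it makes.
OTs⁻: pKₐ(p-CH₃C₆H₄SO₃H (TsOH)) ≈ -2.8
CF₃COO⁻: pKₐ(CF₃COOH) ≈ 0.2
HCOO⁻: pKₐ(HCOOH) ≈ 3.8
RS⁻: pKₐ(RSH (a thiol)) ≈ 10.5
H⁻: pKₐ(H₂) ≈ 36
Reversing gives the worst-to-best order requested.

H⁻ < RS⁻ < HCOO⁻ < CF₃COO⁻ < OTs⁻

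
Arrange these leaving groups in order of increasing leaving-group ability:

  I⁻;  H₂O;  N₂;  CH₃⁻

N₂: no meaningful conjugate acid; N₂ departs as an exceptionally stable neutral molecule
I⁻: pKₐ(HI) ≈ -10
H₂O: pKₐ(H₃O⁺) ≈ -1.7
CH₃⁻: pKₐ(CH₄) ≈ 48
Reversing gives the worst-to-best order requested.

CH₃⁻ < H₂O < I⁻ < N₂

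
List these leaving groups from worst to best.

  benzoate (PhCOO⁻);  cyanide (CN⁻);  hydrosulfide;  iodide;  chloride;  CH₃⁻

CH₃⁻ < cyanide (CN⁻) < hydrosulfide < benzoate (PhCOO⁻) < chloride < iodide

The more stable X⁻ (or X) is on its own — i.e. the weaker a base it is — the better a leaving group it makes.
iodide: pKₐ(HI) ≈ -10 — large, highly polarisable; very weak base
chloride: pKₐ(HCl) ≈ -7
benzoate (PhCOO⁻): pKₐ(C₆H₅COOH) ≈ 4.2 — aryl carboxylate
hydrosulfide: pKₐ(H₂S) ≈ 7 — larger and more polarisable than the oxygen analogue
cyanide (CN⁻): pKₐ(HCN) ≈ 9.2 — sp carbon stabilises the charge somewhat, but still a poor LG
CH₃⁻: pKₐ(CH₄) ≈ 48
Listed from poorest to best leaving group as asked.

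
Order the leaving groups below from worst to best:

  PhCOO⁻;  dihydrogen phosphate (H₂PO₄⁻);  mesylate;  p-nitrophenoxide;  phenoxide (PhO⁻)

phenoxide (PhO⁻) < p-nitrophenoxide < PhCOO⁻ < dihydrogen phosphate (H₂PO₄⁻) < mesylate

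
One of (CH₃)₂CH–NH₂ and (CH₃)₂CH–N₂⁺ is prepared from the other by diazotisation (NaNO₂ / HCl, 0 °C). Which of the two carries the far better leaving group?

From (CH₃)₂CH–NH₂ the departing group would be NH₂⁻ (pKₐ(NH₃) ≈ 38). Extremely strong base; never a leaving group.
From (CH₃)₂CH–N₂⁺ the leaving group is N₂ (no meaningful conjugate acid; N₂ departs as an exceptionally stable neutral molecule).
Diazotisation (NaNO₂ / HCl, 0 °C) works by generating a diazonium salt that expels N₂, making (CH₃)₂CH–N₂⁺ enormously more reactive.

(CH₃)₂CH–N₂⁺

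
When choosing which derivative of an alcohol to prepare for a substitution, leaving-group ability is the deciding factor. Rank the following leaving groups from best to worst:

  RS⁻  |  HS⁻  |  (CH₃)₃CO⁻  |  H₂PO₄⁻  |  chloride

chloride > H₂PO₄⁻ > HS⁻ > RS⁻ > (CH₃)₃CO⁻

Rank by basicity of the departing species: weakest base leaves most easily.
chloride: pKₐ(HCl) ≈ -7 — moderately weak base
H₂PO₄⁻: pKₐ(H₃PO₄) ≈ 2.1 — moderate base; biological leaving group after further activation
HS⁻: pKₐ(H₂S) ≈ 7
RS⁻: pKₐ(RSH (a thiol)) ≈ 10.5
(CH₃)₃CO⁻: pKₐ(t-BuOH) ≈ 18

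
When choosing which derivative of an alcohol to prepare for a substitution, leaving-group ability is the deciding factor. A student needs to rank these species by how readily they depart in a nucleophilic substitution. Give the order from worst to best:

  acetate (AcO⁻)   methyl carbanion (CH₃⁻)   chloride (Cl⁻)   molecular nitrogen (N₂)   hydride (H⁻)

methyl carbanion (CH₃⁻) < hydride (H⁻) < acetate (AcO⁻) < chloride (Cl⁻) < molecular nitrogen (N₂)

molecular nitrogen (N₂): no meaningful conjugate acid; N₂ departs as an exceptionally stable neutral molecule
chloride (Cl⁻): pKₐ(HCl) ≈ -7
acetate (AcO⁻): pKₐ(CH₃COOH) ≈ 4.8
hydride (H⁻): pKₐ(H₂) ≈ 36
methyl carbanion (CH₃⁻): pKₐ(CH₄) ≈ 48
Listed from poorest to best leaving group as asked.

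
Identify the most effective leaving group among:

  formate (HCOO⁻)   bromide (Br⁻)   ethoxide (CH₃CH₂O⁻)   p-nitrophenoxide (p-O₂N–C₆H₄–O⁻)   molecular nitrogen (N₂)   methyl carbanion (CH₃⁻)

The more stable X⁻ (or X) is on its own — i.e. the weaker a base it is — the better a leaving group it makes.
molecular nitrogen (N₂): no meaningful conjugate acid; N₂ departs as an exceptionally stable neutral molecule
bromide (Br⁻): pKₐ(HBr) ≈ -9
formate (HCOO⁻): pKₐ(HCOOH) ≈ 3.8
p-nitrophenoxide (p-O₂N–C₆H₄–O⁻): pKₐ(p-nitrophenol) ≈ 7.2
ethoxide (CH₃CH₂O⁻): pKₐ(CH₃CH₂OH) ≈ 16
methyl carbanion (CH₃⁻): pKₐ(CH₄) ≈ 48

molecular nitrogen (N₂)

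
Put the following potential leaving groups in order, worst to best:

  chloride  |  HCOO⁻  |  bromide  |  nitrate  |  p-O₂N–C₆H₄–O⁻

bromide: pKₐ(HBr) ≈ -9 — weak base; good leaving group
chloride: pKₐ(HCl) ≈ -7 — moderately weak base
nitrate: pKₐ(HNO₃) ≈ -1.3 — resonance-delocalised over three oxygens
HCOO⁻: pKₐ(HCOOH) ≈ 3.8
p-O₂N–C₆H₄–O⁻: pKₐ(p-nitrophenol) ≈ 7.2 — nitro group delocalises the charge; the classic chromogenic LG
Listed from poorest to best leaving group as asked.

p-O₂N–C₆H₄–O⁻ < HCOO⁻ < nitrate < chloride < bromide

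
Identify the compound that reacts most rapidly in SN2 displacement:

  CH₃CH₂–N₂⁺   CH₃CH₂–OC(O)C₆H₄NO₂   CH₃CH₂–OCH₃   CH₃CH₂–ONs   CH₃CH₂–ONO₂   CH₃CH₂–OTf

Identical carbon frameworks mean the comparison reduces to leaving-group quality.
The more stable X⁻ (or X) is on its own — i.e. the weaker a base it is — the better a leaving group it makes.
CH₃CH₂–N₂⁺ loses N₂: no meaningful conjugate acid; N₂ departs as an exceptionally stable neutral molecule
CH₃CH₂–OTf loses OTf⁻: pKₐ(CF₃SO₃H (triflic acid)) ≈ -14
CH₃CH₂–ONs loses ONs⁻: pKₐ(p-O₂NC₆H₄SO₃H) ≈ -3.5
CH₃CH₂–ONO₂ loses NO₃⁻: pKₐ(HNO₃) ≈ -1.3
CH₃CH₂–OC(O)C₆H₄NO₂ loses p-O₂N–C₆H₄–COO⁻: pKₐ(p-nitrobenzoic acid) ≈ 3.4
CH₃CH₂–OCH₃ loses CH₃O⁻: pKₐ(CH₃OH) ≈ 15.5

CH₃CH₂–N₂⁺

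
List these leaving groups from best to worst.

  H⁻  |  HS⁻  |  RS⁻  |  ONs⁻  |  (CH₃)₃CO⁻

A good leaving group is a weak base: the lower the pKₐ of its conjugate acid, the more readily it departs.
ONs⁻: pKₐ(p-O₂NC₆H₄SO₃H) ≈ -3.5 — p-nitro group further stabilises the sulfonate
HS⁻: pKₐ(H₂S) ≈ 7 — larger and more polarisable than the oxygen analogue
RS⁻: pKₐ(RSH (a thiol)) ≈ 10.5
(CH₃)₃CO⁻: pKₐ(t-BuOH) ≈ 18 — bulky, strongly basic alkoxide
H⁻: pKₐ(H₂) ≈ 36 — extremely strong base; leaves only in special hydride-transfer contexts

ONs⁻ > HS⁻ > RS⁻ > (CH₃)₃CO⁻ > H⁻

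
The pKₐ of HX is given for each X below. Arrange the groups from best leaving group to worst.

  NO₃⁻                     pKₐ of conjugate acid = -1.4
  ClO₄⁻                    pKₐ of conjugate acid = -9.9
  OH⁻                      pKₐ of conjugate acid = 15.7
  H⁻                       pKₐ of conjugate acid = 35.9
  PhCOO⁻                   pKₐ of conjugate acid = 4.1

Lower conjugate-acid pKₐ ⇒ weaker base ⇒ better leaving group.
Sorting by the given values: ClO₄⁻ (-9.9), NO₃⁻ (-1.4), PhCOO⁻ (4.1), OH⁻ (15.7), H⁻ (35.9).

ClO₄⁻ > NO₃⁻ > PhCOO⁻ > OH⁻ > H⁻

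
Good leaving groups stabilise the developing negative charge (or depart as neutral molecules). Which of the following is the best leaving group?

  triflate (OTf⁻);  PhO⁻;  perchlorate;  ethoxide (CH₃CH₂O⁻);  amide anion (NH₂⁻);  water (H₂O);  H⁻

Leaving-group ability tracks the stability of the departed species; conjugate-acid pKₐ is the usual yardstick (lower pKₐ → better LG).
triflate (OTf⁻): pKₐ(CF₃SO₃H (triflic acid)) ≈ -14
perchlorate: pKₐ(HClO₄) ≈ -10
water (H₂O): pKₐ(H₃O⁺) ≈ -1.7
PhO⁻: pKₐ(C₆H₅OH (phenol)) ≈ 10
ethoxide (CH₃CH₂O⁻): pKₐ(CH₃CH₂OH) ≈ 16
H⁻: pKₐ(H₂) ≈ 36
amide anion (NH₂⁻): pKₐ(NH₃) ≈ 38

triflate (OTf⁻)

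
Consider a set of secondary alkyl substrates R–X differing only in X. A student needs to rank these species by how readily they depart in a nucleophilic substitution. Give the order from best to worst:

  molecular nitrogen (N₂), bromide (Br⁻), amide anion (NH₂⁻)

molecular nitrogen (N₂) > bromide (Br⁻) > amide anion (NH₂⁻)

Rank by basicity of the departing species: weakest base leaves most easily.
molecular nitrogen (N₂): no meaningful conjugate acid; N₂ departs as an exceptionally stable neutral molecule
bromide (Br⁻): pKₐ(HBr) ≈ -9 — weak base; good leaving group
amide anion (NH₂⁻): pKₐ(NH₃) ≈ 38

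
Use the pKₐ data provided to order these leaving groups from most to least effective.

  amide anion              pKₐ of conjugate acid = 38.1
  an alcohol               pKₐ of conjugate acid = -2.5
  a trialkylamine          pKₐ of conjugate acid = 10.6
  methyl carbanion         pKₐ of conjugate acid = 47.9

Lower conjugate-acid pKₐ ⇒ weaker base ⇒ better leaving group.
Sorting by the given values: an alcohol (-2.5), a trialkylamine (10.6), amide anion (38.1), methyl carbanion (47.9).

an alcohol > a trialkylamine > amide anion > methyl carbanion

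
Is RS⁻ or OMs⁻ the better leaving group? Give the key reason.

OMs⁻ is the better leaving group.
pKₐ(CH₃SO₃H (MsOH)) ≈ -1.9 versus pKₐ(RSH (a thiol)) ≈ 10.5: OMs⁻ is the much weaker base.
Resonance-delocalised alkanesulfonate.

OMs⁻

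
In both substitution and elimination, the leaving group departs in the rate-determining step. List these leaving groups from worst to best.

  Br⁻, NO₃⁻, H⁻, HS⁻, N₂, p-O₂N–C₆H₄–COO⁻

H⁻ < HS⁻ < p-O₂N–C₆H₄–COO⁻ < NO₃⁻ < Br⁻ < N₂

A good leaving group is a weak base: the lower the pKₐ of its conjugate acid, the more readily it departs.
N₂: no meaningful conjugate acid; N₂ departs as an exceptionally stable neutral molecule
Br⁻: pKₐ(HBr) ≈ -9
NO₃⁻: pKₐ(HNO₃) ≈ -1.3
p-O₂N–C₆H₄–COO⁻: pKₐ(p-nitrobenzoic acid) ≈ 3.4
HS⁻: pKₐ(H₂S) ≈ 7
H⁻: pKₐ(H₂) ≈ 36
Reversing gives the worst-to-best order requested.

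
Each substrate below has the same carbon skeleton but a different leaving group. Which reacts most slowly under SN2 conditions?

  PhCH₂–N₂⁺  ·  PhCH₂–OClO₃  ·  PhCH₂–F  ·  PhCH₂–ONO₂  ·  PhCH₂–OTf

PhCH₂–F

Identical carbon frameworks mean the comparison reduces to leaving-group quality.
A good leaving group is a weak base: the lower the pKₐ of its conjugate acid, the more readily it departs.
PhCH₂–N₂⁺ loses N₂: no meaningful conjugate acid; N₂ departs as an exceptionally stable neutral molecule
PhCH₂–OTf loses OTf⁻: pKₐ(CF₃SO₃H (triflic acid)) ≈ -14
PhCH₂–OClO₃ loses ClO₄⁻: pKₐ(HClO₄) ≈ -10
PhCH₂–ONO₂ loses NO₃⁻: pKₐ(HNO₃) ≈ -1.3
PhCH₂–F loses F⁻: pKₐ(HF) ≈ 3.2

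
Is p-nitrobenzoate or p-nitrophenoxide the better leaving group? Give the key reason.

p-nitrobenzoate is the better leaving group.
pKₐ(p-nitrobenzoic acid) ≈ 3.4 versus pKₐ(p-nitrophenol) ≈ 7.2: p-nitrobenzoate is the much weaker base.
Electron-withdrawing nitro group stabilises the carboxylate.

p-nitrobenzoate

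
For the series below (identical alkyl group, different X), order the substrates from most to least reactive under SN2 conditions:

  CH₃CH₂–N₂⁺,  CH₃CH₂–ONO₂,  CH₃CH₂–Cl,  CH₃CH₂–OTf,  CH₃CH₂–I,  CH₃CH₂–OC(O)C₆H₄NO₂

CH₃CH₂–N₂⁺ > CH₃CH₂–OTf > CH₃CH₂–I > CH₃CH₂–Cl > CH₃CH₂–ONO₂ > CH₃CH₂–OC(O)C₆H₄NO₂

The skeletons are identical, so relative rate is governed entirely by leaving-group ability.
Leaving-group ability tracks the stability of the departed species; conjugate-acid pKₐ is the usual yardstick (lower pKₐ → better LG).
CH₃CH₂–N₂⁺ loses N₂: no meaningful conjugate acid; N₂ departs as an exceptionally stable neutral molecule
CH₃CH₂–OTf loses OTf⁻: pKₐ(CF₃SO₃H (triflic acid)) ≈ -14
CH₃CH₂–I loses I⁻: pKₐ(HI) ≈ -10
CH₃CH₂–Cl loses Cl⁻: pKₐ(HCl) ≈ -7
CH₃CH₂–ONO₂ loses NO₃⁻: pKₐ(HNO₃) ≈ -1.3
CH₃CH₂–OC(O)C₆H₄NO₂ loses p-O₂N–C₆H₄–COO⁻: pKₐ(p-nitrobenzoic acid) ≈ 3.4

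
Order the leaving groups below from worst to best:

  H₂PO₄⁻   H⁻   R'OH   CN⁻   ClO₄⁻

A good leaving group is a weak base: the lower the pKₐ of its conjugate acid, the more readily it departs.
ClO₄⁻: pKₐ(HClO₄) ≈ -10 — extremely weak base; rarely used for safety reasons
R'OH: pKₐ(R'OH₂⁺) ≈ -2.4 — neutral; leaves from a protonated ether (an oxonium ion, R–O(H)R'⁺)
H₂PO₄⁻: pKₐ(H₃PO₄) ≈ 2.1 — moderate base; biological leaving group after further activation
CN⁻: pKₐ(HCN) ≈ 9.2 — sp carbon stabilises the charge somewhat, but still a poor LG
H⁻: pKₐ(H₂) ≈ 36
Listed from poorest to best leaving group as asked.

H⁻ < CN⁻ < H₂PO₄⁻ < R'OH < ClO₄⁻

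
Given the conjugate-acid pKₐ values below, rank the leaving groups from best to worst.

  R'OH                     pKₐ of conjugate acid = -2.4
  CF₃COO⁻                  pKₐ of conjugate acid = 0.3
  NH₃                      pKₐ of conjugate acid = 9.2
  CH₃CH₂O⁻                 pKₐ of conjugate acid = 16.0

R'OH > CF₃COO⁻ > NH₃ > CH₃CH₂O⁻

Lower conjugate-acid pKₐ ⇒ weaker base ⇒ better leaving group.
Sorting by the given values: R'OH (-2.4), CF₃COO⁻ (0.3), NH₃ (9.2), CH₃CH₂O⁻ (16.0).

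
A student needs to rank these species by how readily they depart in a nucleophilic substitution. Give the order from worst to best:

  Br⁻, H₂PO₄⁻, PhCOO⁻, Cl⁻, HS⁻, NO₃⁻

HS⁻ < PhCOO⁻ < H₂PO₄⁻ < NO₃⁻ < Cl⁻ < Br⁻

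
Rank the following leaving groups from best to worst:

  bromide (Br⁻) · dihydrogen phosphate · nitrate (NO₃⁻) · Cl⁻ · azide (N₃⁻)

bromide (Br⁻) > Cl⁻ > nitrate (NO₃⁻) > dihydrogen phosphate > azide (N₃⁻)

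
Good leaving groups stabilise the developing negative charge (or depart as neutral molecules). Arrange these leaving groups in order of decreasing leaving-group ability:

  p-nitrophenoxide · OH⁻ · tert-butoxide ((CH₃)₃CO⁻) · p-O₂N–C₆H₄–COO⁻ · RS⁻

p-O₂N–C₆H₄–COO⁻ > p-nitrophenoxide > RS⁻ > OH⁻ > tert-butoxide ((CH₃)₃CO⁻)

Leaving-group ability tracks the stability of the departed species; conjugate-acid pKₐ is the usual yardstick (lower pKₐ → better LG).
p-O₂N–C₆H₄–COO⁻: pKₐ(p-nitrobenzoic acid) ≈ 3.4
p-nitrophenoxide: pKₐ(p-nitrophenol) ≈ 7.2
RS⁻: pKₐ(RSH (a thiol)) ≈ 10.5
OH⁻: pKₐ(H₂O) ≈ 15.7
tert-butoxide ((CH₃)₃CO⁻): pKₐ(t-BuOH) ≈ 18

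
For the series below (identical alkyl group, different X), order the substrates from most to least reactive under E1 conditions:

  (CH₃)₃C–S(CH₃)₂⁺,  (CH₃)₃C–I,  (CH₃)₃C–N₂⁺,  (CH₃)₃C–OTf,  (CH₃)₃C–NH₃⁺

The skeletons are identical, so relative rate is governed entirely by leaving-group ability.
Rank by basicity of the departing species: weakest base leaves most easily.
(CH₃)₃C–N₂⁺ loses N₂: no meaningful conjugate acid; N₂ departs as an exceptionally stable neutral molecule
(CH₃)₃C–OTf loses OTf⁻: pKₐ(CF₃SO₃H (triflic acid)) ≈ -14
(CH₃)₃C–I loses I⁻: pKₐ(HI) ≈ -10
(CH₃)₃C–S(CH₃)₂⁺ loses SR'₂: pKₐ(R'₂SH⁺) ≈ -7
(CH₃)₃C–NH₃⁺ loses NH₃: pKₐ(NH₄⁺) ≈ 9.2

(CH₃)₃C–N₂⁺ > (CH₃)₃C–OTf > (CH₃)₃C–I > (CH₃)₃C–S(CH₃)₂⁺ > (CH₃)₃C–NH₃⁺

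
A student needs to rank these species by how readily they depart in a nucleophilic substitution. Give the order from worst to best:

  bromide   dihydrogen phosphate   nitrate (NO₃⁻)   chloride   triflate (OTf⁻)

dihydrogen phosphate < nitrate (NO₃⁻) < chloride < bromide < triflate (OTf⁻)

triflate (OTf⁻): pKₐ(CF₃SO₃H (triflic acid)) ≈ -14 — charge spread over three oxygens and a CF₃ group; the premier leaving group in synthesis
bromide: pKₐ(HBr) ≈ -9 — weak base; good leaving group
chloride: pKₐ(HCl) ≈ -7
nitrate (NO₃⁻): pKₐ(HNO₃) ≈ -1.3 — resonance-delocalised over three oxygens
dihydrogen phosphate: pKₐ(H₃PO₄) ≈ 2.1
Reversing gives the worst-to-best order requested.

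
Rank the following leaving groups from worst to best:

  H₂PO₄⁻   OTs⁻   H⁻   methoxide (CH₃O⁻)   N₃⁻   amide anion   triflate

triflate: pKₐ(CF₃SO₃H (triflic acid)) ≈ -14
OTs⁻: pKₐ(p-CH₃C₆H₄SO₃H (TsOH)) ≈ -2.8
H₂PO₄⁻: pKₐ(H₃PO₄) ≈ 2.1
N₃⁻: pKₐ(HN₃) ≈ 4.7
methoxide (CH₃O⁻): pKₐ(CH₃OH) ≈ 15.5
H⁻: pKₐ(H₂) ≈ 36
amide anion: pKₐ(NH₃) ≈ 38
Reversing gives the worst-to-best order requested.

amide anion < H⁻ < methoxide (CH₃O⁻) < N₃⁻ < H₂PO₄⁻ < OTs⁻ < triflate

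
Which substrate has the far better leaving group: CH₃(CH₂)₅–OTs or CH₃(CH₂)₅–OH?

CH₃(CH₂)₅–OTs

From CH₃(CH₂)₅–OH the departing group would be OH⁻ (pKₐ(H₂O) ≈ 15.7). Strong base; essentially never leaves without prior activation.
From CH₃(CH₂)₅–OTs the leaving group is OTs⁻ (pKₐ(p-CH₃C₆H₄SO₃H (TsOH)) ≈ -2.8). Resonance-delocalised arenesulfonate.
(In practice CH₃(CH₂)₅–OTs is made from CH₃(CH₂)₅–OH by treatment with TsCl / pyridine, converting the hydroxyl into a tosylate.)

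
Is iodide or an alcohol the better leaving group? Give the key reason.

iodide

iodide is the better leaving group.
pKₐ(HI) ≈ -10 versus pKₐ(R'OH₂⁺) ≈ -2.4: iodide is the much weaker base.
Large, highly polarisable; very weak base.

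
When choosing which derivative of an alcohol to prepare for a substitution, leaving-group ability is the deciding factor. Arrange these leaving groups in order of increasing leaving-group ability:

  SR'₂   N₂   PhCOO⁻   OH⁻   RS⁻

OH⁻ < RS⁻ < PhCOO⁻ < SR'₂ < N₂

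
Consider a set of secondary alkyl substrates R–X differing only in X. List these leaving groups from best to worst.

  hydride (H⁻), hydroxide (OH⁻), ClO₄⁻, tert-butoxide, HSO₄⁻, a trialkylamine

ClO₄⁻ > HSO₄⁻ > a trialkylamine > hydroxide (OH⁻) > tert-butoxide > hydride (H⁻)

ClO₄⁻: pKₐ(HClO₄) ≈ -10 — extremely weak base; rarely used for safety reasons
HSO₄⁻: pKₐ(H₂SO₄) ≈ -3 — conjugate base of a strong mineral acid
a trialkylamine: pKₐ(R'₃NH⁺) ≈ 10.7 — neutral but still a fairly strong base; Hofmann-elimination LG
hydroxide (OH⁻): pKₐ(H₂O) ≈ 15.7
tert-butoxide: pKₐ(t-BuOH) ≈ 18 — bulky, strongly basic alkoxide
hydride (H⁻): pKₐ(H₂) ≈ 36 — extremely strong base; leaves only in special hydride-transfer contexts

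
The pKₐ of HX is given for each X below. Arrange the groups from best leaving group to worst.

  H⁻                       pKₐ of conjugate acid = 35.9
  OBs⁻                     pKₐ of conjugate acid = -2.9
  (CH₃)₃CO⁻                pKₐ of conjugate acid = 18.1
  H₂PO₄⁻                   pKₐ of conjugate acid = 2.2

Lower conjugate-acid pKₐ ⇒ weaker base ⇒ better leaving group.
Sorting by the given values: OBs⁻ (-2.9), H₂PO₄⁻ (2.2), (CH₃)₃CO⁻ (18.1), H⁻ (35.9).

OBs⁻ > H₂PO₄⁻ > (CH₃)₃CO⁻ > H⁻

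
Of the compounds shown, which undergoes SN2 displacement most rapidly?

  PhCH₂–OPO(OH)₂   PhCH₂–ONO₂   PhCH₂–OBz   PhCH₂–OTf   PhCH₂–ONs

PhCH₂–OTf

Same R in every case — rank the leaving groups.
A good leaving group is a weak base: the lower the pKₐ of its conjugate acid, the more readily it departs.
PhCH₂–OTf loses OTf⁻: pKₐ(CF₃SO₃H (triflic acid)) ≈ -14
PhCH₂–ONs loses ONs⁻: pKₐ(p-O₂NC₆H₄SO₃H) ≈ -3.5
PhCH₂–ONO₂ loses NO₃⁻: pKₐ(HNO₃) ≈ -1.3
PhCH₂–OPO(OH)₂ loses H₂PO₄⁻: pKₐ(H₃PO₄) ≈ 2.1
PhCH₂–OBz loses PhCOO⁻: pKₐ(C₆H₅COOH) ≈ 4.2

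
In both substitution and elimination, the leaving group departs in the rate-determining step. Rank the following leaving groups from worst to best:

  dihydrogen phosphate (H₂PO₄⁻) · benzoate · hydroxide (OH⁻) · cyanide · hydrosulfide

hydroxide (OH⁻) < cyanide < hydrosulfide < benzoate < dihydrogen phosphate (H₂PO₄⁻)

A good leaving group is a weak base: the lower the pKₐ of its conjugate acid, the more readily it departs.
dihydrogen phosphate (H₂PO₄⁻): pKₐ(H₃PO₄) ≈ 2.1
benzoate: pKₐ(C₆H₅COOH) ≈ 4.2
hydrosulfide: pKₐ(H₂S) ≈ 7
cyanide: pKₐ(HCN) ≈ 9.2
hydroxide (OH⁻): pKₐ(H₂O) ≈ 15.7
Reversing gives the worst-to-best order requested.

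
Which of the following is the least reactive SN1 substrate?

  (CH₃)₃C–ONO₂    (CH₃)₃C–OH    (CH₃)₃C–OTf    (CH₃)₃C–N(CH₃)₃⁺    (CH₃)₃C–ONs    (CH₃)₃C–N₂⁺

Identical carbon frameworks mean the comparison reduces to leaving-group quality.
Rank by basicity of the departing species: weakest base leaves most easily.
(CH₃)₃C–N₂⁺ loses N₂: no meaningful conjugate acid; N₂ departs as an exceptionally stable neutral molecule
(CH₃)₃C–OTf loses OTf⁻: pKₐ(CF₃SO₃H (triflic acid)) ≈ -14
(CH₃)₃C–ONs loses ONs⁻: pKₐ(p-O₂NC₆H₄SO₃H) ≈ -3.5
(CH₃)₃C–ONO₂ loses NO₃⁻: pKₐ(HNO₃) ≈ -1.3
(CH₃)₃C–N(CH₃)₃⁺ loses NR'₃: pKₐ(R'₃NH⁺) ≈ 10.7
(CH₃)₃C–OH loses OH⁻: pKₐ(H₂O) ≈ 15.7

(CH₃)₃C–OH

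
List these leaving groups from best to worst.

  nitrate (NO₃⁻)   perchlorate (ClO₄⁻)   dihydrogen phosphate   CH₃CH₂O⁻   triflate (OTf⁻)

triflate (OTf⁻) > perchlorate (ClO₄⁻) > nitrate (NO₃⁻) > dihydrogen phosphate > CH₃CH₂O⁻

A good leaving group is a weak base: the lower the pKₐ of its conjugate acid, the more readily it departs.
triflate (OTf⁻): pKₐ(CF₃SO₃H (triflic acid)) ≈ -14
perchlorate (ClO₄⁻): pKₐ(HClO₄) ≈ -10
nitrate (NO₃⁻): pKₐ(HNO₃) ≈ -1.3
dihydrogen phosphate: pKₐ(H₃PO₄) ≈ 2.1
CH₃CH₂O⁻: pKₐ(CH₃CH₂OH) ≈ 16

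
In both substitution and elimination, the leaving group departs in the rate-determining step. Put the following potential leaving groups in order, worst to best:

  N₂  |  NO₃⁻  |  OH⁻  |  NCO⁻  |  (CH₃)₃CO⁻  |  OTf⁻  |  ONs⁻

The more stable X⁻ (or X) is on its own — i.e. the weaker a base it is — the better a leaving group it makes.
N₂: no meaningful conjugate acid; N₂ departs as an exceptionally stable neutral molecule
OTf⁻: pKₐ(CF₃SO₃H (triflic acid)) ≈ -14 — charge spread over three oxygens and a CF₃ group; the premier leaving group in synthesis
ONs⁻: pKₐ(p-O₂NC₆H₄SO₃H) ≈ -3.5 — p-nitro group further stabilises the sulfonate
NO₃⁻: pKₐ(HNO₃) ≈ -1.3
NCO⁻: pKₐ(HOCN) ≈ 3.5
OH⁻: pKₐ(H₂O) ≈ 15.7 — strong base; essentially never leaves without prior activation
(CH₃)₃CO⁻: pKₐ(t-BuOH) ≈ 18
The question asks for worst first, so the sequence is read in increasing leaving-group ability.

(CH₃)₃CO⁻ < OH⁻ < NCO⁻ < NO₃⁻ < ONs⁻ < OTf⁻ < N₂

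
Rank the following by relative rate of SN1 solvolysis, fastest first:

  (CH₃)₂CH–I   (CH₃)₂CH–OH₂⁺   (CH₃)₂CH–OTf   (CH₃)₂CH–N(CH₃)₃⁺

(CH₃)₂CH–OTf > (CH₃)₂CH–I > (CH₃)₂CH–OH₂⁺ > (CH₃)₂CH–N(CH₃)₃⁺

With the same alkyl group throughout, only the leaving group differentiates the rates.
A good leaving group is a weak base: the lower the pKₐ of its conjugate acid, the more readily it departs.
(CH₃)₂CH–OTf loses OTf⁻: pKₐ(CF₃SO₃H (triflic acid)) ≈ -14
(CH₃)₂CH–I loses I⁻: pKₐ(HI) ≈ -10
(CH₃)₂CH–OH₂⁺ loses H₂O: pKₐ(H₃O⁺) ≈ -1.7
(CH₃)₂CH–N(CH₃)₃⁺ loses NR'₃: pKₐ(R'₃NH⁺) ≈ 10.7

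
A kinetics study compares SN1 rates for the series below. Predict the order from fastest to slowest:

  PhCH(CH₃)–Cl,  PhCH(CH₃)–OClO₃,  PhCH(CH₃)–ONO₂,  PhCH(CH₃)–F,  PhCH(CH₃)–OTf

Same R in every case — rank the leaving groups.
A good leaving group is a weak base: the lower the pKₐ of its conjugate acid, the more readily it departs.
PhCH(CH₃)–OTf loses OTf⁻: pKₐ(CF₃SO₃H (triflic acid)) ≈ -14
PhCH(CH₃)–OClO₃ loses ClO₄⁻: pKₐ(HClO₄) ≈ -10
PhCH(CH₃)–Cl loses Cl⁻: pKₐ(HCl) ≈ -7
PhCH(CH₃)–ONO₂ loses NO₃⁻: pKₐ(HNO₃) ≈ -1.3
PhCH(CH₃)–F loses F⁻: pKₐ(HF) ≈ 3.2

PhCH(CH₃)–OTf > PhCH(CH₃)–OClO₃ > PhCH(CH₃)–Cl > PhCH(CH₃)–ONO₂ > PhCH(CH₃)–F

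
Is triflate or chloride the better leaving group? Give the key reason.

triflate

triflate is the better leaving group.
pKₐ(CF₃SO₃H (triflic acid)) ≈ -14 versus pKₐ(HCl) ≈ -7: triflate is the much weaker base.
Charge spread over three oxygens and a CF₃ group; the premier leaving group in synthesis.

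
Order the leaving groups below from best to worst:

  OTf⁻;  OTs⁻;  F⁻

A good leaving group is a weak base: the lower the pKₐ of its conjugate acid, the more readily it departs.
OTf⁻: pKₐ(CF₃SO₃H (triflic acid)) ≈ -14
OTs⁻: pKₐ(p-CH₃C₆H₄SO₃H (TsOH)) ≈ -2.8
F⁻: pKₐ(HF) ≈ 3.2

OTf⁻ > OTs⁻ > F⁻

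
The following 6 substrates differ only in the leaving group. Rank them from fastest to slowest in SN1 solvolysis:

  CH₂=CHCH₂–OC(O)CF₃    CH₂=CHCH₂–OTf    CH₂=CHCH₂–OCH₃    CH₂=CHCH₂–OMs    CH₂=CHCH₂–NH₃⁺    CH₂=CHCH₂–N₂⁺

CH₂=CHCH₂–N₂⁺ > CH₂=CHCH₂–OTf > CH₂=CHCH₂–OMs > CH₂=CHCH₂–OC(O)CF₃ > CH₂=CHCH₂–NH₃⁺ > CH₂=CHCH₂–OCH₃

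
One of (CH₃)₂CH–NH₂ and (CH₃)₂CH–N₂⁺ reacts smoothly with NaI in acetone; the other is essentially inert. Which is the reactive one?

(CH₃)₂CH–N₂⁺

From (CH₃)₂CH–NH₂ the departing group would be NH₂⁻ (pKₐ(NH₃) ≈ 38). Extremely strong base; never a leaving group.
From (CH₃)₂CH–N₂⁺ the leaving group is N₂ (no meaningful conjugate acid; N₂ departs as an exceptionally stable neutral molecule).
(In practice (CH₃)₂CH–N₂⁺ is made from (CH₃)₂CH–NH₂ by diazotisation (NaNO₂ / HCl, 0 °C), generating a diazonium salt that expels N₂.)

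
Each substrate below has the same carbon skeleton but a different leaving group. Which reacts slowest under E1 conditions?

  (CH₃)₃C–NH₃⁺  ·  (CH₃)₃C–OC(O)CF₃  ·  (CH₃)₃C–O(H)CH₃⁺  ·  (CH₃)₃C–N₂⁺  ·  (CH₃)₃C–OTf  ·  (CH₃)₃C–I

The skeletons are identical, so relative rate is governed entirely by leaving-group ability.
The more stable X⁻ (or X) is on its own — i.e. the weaker a base it is — the better a leaving group it makes.
(CH₃)₃C–N₂⁺ loses N₂: no meaningful conjugate acid; N₂ departs as an exceptionally stable neutral molecule
(CH₃)₃C–OTf loses OTf⁻: pKₐ(CF₃SO₃H (triflic acid)) ≈ -14
(CH₃)₃C–I loses I⁻: pKₐ(HI) ≈ -10
(CH₃)₃C–O(H)CH₃⁺ loses R'OH: pKₐ(R'OH₂⁺) ≈ -2.4
(CH₃)₃C–OC(O)CF₃ loses CF₃COO⁻: pKₐ(CF₃COOH) ≈ 0.2
(CH₃)₃C–NH₃⁺ loses NH₃: pKₐ(NH₄⁺) ≈ 9.2

(CH₃)₃C–NH₃⁺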